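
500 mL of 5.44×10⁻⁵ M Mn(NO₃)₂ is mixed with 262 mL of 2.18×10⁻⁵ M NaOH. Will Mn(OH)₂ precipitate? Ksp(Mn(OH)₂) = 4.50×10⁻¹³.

No

The combined volume is 762 mL.
[Mn²⁺] = (5.44×10⁻⁵)(500)/762 = 3.57×10⁻⁵ M
[OH⁻] = (2.18×10⁻⁵)(262)/762 = 7.50×10⁻⁶ M
Q = [Mn²⁺][OH⁻]^2 = 2.01×10⁻¹⁵
Q < Ksp (2.01×10⁻¹⁵ vs 4.50×10⁻¹³); the solution remains unsaturated and no precipitate forms.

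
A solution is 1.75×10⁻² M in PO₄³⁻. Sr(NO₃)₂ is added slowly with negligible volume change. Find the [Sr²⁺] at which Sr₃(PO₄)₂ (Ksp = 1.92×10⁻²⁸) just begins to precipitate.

A salt starts to precipitate once the ion product Q reaches its Ksp.
Sr₃(PO₄)₂(s) ⇌ 3 Sr²⁺(aq) + 2 PO₄³⁻(aq)
Ksp = [Sr²⁺]^3[PO₄³⁻]^2 = [Sr²⁺]^3(1.75×10⁻²)^2
[Sr²⁺]^3 = 1.92×10⁻²⁸ / (1.75×10⁻²)^2 = 6.27×10⁻²⁵
[Sr²⁺] = 8.56×10⁻⁹ M

8.56×10⁻⁹ M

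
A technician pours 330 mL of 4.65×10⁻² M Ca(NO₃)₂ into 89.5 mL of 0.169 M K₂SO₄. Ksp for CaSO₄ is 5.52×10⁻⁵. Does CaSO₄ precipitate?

Yes

After mixing, V = 330 mL + 89.5 mL = 419.5 mL.
[Ca²⁺] = (4.65×10⁻²)(330)/419.5 = 3.66×10⁻² M
[SO₄²⁻] = (0.169)(89.5)/419.5 = 3.61×10⁻² M
Q = [Ca²⁺][SO₄²⁻] = 1.32×10⁻³
Because Q > Ksp (1.32×10⁻³ vs 5.52×10⁻⁵), a precipitate of CaSO₄ forms.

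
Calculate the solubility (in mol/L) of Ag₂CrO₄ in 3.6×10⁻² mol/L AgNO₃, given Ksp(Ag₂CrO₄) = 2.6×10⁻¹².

2.0×10⁻⁹ M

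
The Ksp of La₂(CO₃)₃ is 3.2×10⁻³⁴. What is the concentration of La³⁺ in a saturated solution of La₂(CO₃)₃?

1.6×10⁻⁷ M

La₂(CO₃)₃(s) ⇌ 2 La³⁺(aq) + 3 CO₃²⁻(aq)
With molar solubility s: [La³⁺] = 2s, [CO₃²⁻] = 3s.
Ksp = [La³⁺]^2[CO₃²⁻]^3 = (2s)^2 · (3s)^3 = 108s^5 = 3.2×10⁻³⁴
s = 7.8×10⁻⁸ mol L⁻¹
[La³⁺] = 2s = 1.6×10⁻⁷ mol L⁻¹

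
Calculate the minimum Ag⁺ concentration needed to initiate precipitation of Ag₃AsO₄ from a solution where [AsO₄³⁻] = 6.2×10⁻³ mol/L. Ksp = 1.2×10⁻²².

Precipitation begins when Q = Ksp.
Ag₃AsO₄(s) ⇌ 3 Ag⁺(aq) + AsO₄³⁻(aq)
Ksp = [Ag⁺]^3[AsO₄³⁻] = [Ag⁺]^3(6.2×10⁻³)
[Ag⁺]^3 = 1.2×10⁻²² / (6.2×10⁻³) = 1.9×10⁻²⁰
[Ag⁺] = 2.7×10⁻⁷ mol/L

2.7×10⁻⁷ M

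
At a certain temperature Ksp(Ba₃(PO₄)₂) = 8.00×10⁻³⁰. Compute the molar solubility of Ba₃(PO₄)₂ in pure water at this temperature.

5.94×10⁻⁷ M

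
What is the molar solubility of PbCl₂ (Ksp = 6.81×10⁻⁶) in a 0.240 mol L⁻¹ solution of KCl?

PbCl₂(s) ⇌ Pb²⁺(aq) + 2 Cl⁻(aq)
With Cl⁻ already at 0.240 mol L⁻¹ and s small, take [Cl⁻] ≈ 0.240 mol L⁻¹ and [Pb²⁺] = s.
Ksp = [Pb²⁺][Cl⁻]^2 = s(0.240)^2
s = 6.81×10⁻⁶ / (0.240)^2 = 1.18×10⁻⁴
s = 1.18×10⁻⁴ mol L⁻¹

1.18×10⁻⁴ M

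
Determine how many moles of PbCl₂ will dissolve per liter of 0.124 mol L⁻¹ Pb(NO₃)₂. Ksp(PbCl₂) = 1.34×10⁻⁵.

PbCl₂(s) ⇌ Pb²⁺(aq) + 2 Cl⁻(aq)
With Pb²⁺ already at 0.124 mol L⁻¹ and s small, take [Pb²⁺] ≈ 0.124 mol L⁻¹ and [Cl⁻] = 2s.
Ksp = [Pb²⁺][Cl⁻]^2 = (0.124)(2s)^2
(2s)^2 = 1.34×10⁻⁵ / (0.124) = 1.08×10⁻⁴
s = 5.20×10⁻³ mol L⁻¹

5.20×10⁻³ M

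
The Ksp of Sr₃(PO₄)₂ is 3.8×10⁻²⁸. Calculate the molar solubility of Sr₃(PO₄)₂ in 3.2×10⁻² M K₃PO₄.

Sr₃(PO₄)₂(s) ⇌ 3 Sr²⁺(aq) + 2 PO₄³⁻(aq)
PO₄³⁻ is already present at 3.2×10⁻² M. If s mol/L of Sr₃(PO₄)₂ dissolves, [Sr²⁺] = 3s while [PO₄³⁻] ≈ 3.2×10⁻² M.
Ksp = [Sr²⁺]^3[PO₄³⁻]^2 = (3s)^3(3.2×10⁻²)^2
(3s)^3 = 3.8×10⁻²⁸ / (3.2×10⁻²)^2 = 3.7×10⁻²⁵
s = 2.4×10⁻⁹ M

2.4×10⁻⁹ M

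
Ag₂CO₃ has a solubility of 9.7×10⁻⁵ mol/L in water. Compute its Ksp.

Ag₂CO₃(s) ⇌ 2 Ag⁺(aq) + CO₃²⁻(aq)
With molar solubility s: [Ag⁺] = 2s, [CO₃²⁻] = s.
Ksp = [Ag⁺]^2[CO₃²⁻] = (2s)^2 · s = 4s^3
Ksp = 4 × (9.7×10⁻⁵)^3 = 3.7×10⁻¹²

Ksp = 3.7×10⁻¹²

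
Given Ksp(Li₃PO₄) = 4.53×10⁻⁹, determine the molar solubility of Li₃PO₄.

Li₃PO₄(s) ⇌ 3 Li⁺(aq) + PO₄³⁻(aq)
Call the molar solubility s, so that [Li⁺] = 3s and [PO₄³⁻] = s.
Ksp = [Li⁺]^3[PO₄³⁻] = (3s)^3 · s = 27s^4
27s^4 = 4.53×10⁻⁹  ⇒  s^4 = 1.68×10⁻¹⁰
s = (1.68×10⁻¹⁰)^(1/4) = 3.60×10⁻³ mol L⁻¹

3.60×10⁻³ M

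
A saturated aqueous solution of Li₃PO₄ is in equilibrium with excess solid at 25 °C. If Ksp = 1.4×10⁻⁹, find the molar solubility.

Li₃PO₄(s) ⇌ 3 Li⁺(aq) + PO₄³⁻(aq)
Call the molar solubility s, so that [Li⁺] = 3s and [PO₄³⁻] = s.
Ksp = [Li⁺]^3[PO₄³⁻] = (3s)^3 · s = 27s^4
27s^4 = 1.4×10⁻⁹  ⇒  s^4 = 5.2×10⁻¹¹
Taking the 4th root, s = 2.7×10⁻³ M.

2.7×10⁻³ M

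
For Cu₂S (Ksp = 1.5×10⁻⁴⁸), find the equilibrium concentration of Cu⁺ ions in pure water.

1.4×10⁻¹⁶ M

Cu₂S(s) ⇌ 2 Cu⁺(aq) + S²⁻(aq)
Call the molar solubility s, so that [Cu⁺] = 2s and [S²⁻] = s.
Ksp = [Cu⁺]^2[S²⁻] = (2s)^2 · s = 4s^3 = 1.5×10⁻⁴⁸
s = 7.2×10⁻¹⁷ M
[Cu⁺] = 2s = 1.4×10⁻¹⁶ M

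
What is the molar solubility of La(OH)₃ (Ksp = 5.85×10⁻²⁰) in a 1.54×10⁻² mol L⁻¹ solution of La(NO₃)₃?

5.20×10⁻⁷ M

La(OH)₃(s) ⇌ La³⁺(aq) + 3 OH⁻(aq)
With La³⁺ already at 1.54×10⁻² mol L⁻¹ and s small, take [La³⁺] ≈ 1.54×10⁻² mol L⁻¹ and [OH⁻] = 3s.
Ksp = [La³⁺][OH⁻]^3 = (1.54×10⁻²)(3s)^3
(3s)^3 = 5.85×10⁻²⁰ / (1.54×10⁻²) = 3.80×10⁻¹⁸
s = 5.20×10⁻⁷ mol L⁻¹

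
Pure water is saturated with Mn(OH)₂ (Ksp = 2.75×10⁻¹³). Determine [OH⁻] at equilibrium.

8.19×10⁻⁵ M

Mn(OH)₂(s) ⇌ Mn²⁺(aq) + 2 OH⁻(aq)
Call the molar solubility s, so that [Mn²⁺] = s and [OH⁻] = 2s.
Ksp = [Mn²⁺][OH⁻]^2 = s · (2s)^2 = 4s^3 = 2.75×10⁻¹³
s = 4.10×10⁻⁵ mol/L
[OH⁻] = 2s = 8.19×10⁻⁵ mol/L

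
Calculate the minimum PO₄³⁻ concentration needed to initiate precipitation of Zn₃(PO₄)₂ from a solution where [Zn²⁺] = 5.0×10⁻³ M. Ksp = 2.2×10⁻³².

Each salt precipitates once Q = Ksp for that salt.
Zn₃(PO₄)₂(s) ⇌ 3 Zn²⁺(aq) + 2 PO₄³⁻(aq)
Ksp = [Zn²⁺]^3[PO₄³⁻]^2 = [PO₄³⁻]^2(5.0×10⁻³)^3
[PO₄³⁻]^2 = 2.2×10⁻³² / (5.0×10⁻³)^3 = 1.8×10⁻²⁵
[PO₄³⁻] = 4.2×10⁻¹³ M

4.2×10⁻¹³ M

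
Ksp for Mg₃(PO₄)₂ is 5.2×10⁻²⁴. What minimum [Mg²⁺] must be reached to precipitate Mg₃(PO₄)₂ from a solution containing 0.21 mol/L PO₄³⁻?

4.9×10⁻⁸ M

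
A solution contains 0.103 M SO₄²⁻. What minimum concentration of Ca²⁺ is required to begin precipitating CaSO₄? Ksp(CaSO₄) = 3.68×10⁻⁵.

Precipitation begins when Q = Ksp.
CaSO₄(s) ⇌ Ca²⁺(aq) + SO₄²⁻(aq)
Ksp = [Ca²⁺][SO₄²⁻] = [Ca²⁺](0.103)
[Ca²⁺] = 3.68×10⁻⁵ / (0.103) = 3.57×10⁻⁴
[Ca²⁺] = 3.57×10⁻⁴ M

3.57×10⁻⁴ M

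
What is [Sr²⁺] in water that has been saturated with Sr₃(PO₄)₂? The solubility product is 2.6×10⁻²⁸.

Sr₃(PO₄)₂(s) ⇌ 3 Sr²⁺(aq) + 2 PO₄³⁻(aq)
With molar solubility s: [Sr²⁺] = 3s, [PO₄³⁻] = 2s.
Ksp = [Sr²⁺]^3[PO₄³⁻]^2 = (3s)^3 · (2s)^2 = 108s^5 = 2.6×10⁻²⁸
s = 1.2×10⁻⁶ mol/L
[Sr²⁺] = 3s = 3.6×10⁻⁶ mol/L

3.6×10⁻⁶ M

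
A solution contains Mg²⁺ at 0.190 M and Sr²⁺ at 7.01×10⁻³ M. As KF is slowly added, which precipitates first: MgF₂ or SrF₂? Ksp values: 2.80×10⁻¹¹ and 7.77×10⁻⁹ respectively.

Precipitation begins when Q = Ksp.
For MgF₂: [F⁻] = (Ksp/[Mg²⁺])^(1/2) = 1.21×10⁻⁵ M
For SrF₂: [F⁻] = (Ksp/[Sr²⁺])^(1/2) = 1.05×10⁻³ M
MgF₂ requires the lower [F⁻], so it precipitates first.

MgF₂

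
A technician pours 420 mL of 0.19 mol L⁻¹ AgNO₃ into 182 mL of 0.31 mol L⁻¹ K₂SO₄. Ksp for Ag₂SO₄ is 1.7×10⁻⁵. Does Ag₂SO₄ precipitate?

Yes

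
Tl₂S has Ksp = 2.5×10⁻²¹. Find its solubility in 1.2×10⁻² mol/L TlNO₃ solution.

Tl₂S(s) ⇌ 2 Tl⁺(aq) + S²⁻(aq)
Let s be the solubility of Tl₂S here. The common ion gives [Tl⁺] ≈ 1.2×10⁻² mol/L, and [S²⁻] = s.
Ksp = [Tl⁺]^2[S²⁻] = (1.2×10⁻²)^2s
s = 2.5×10⁻²¹ / (1.2×10⁻²)^2 = 1.7×10⁻¹⁷
s = 1.7×10⁻¹⁷ mol/L

1.7×10⁻¹⁷ M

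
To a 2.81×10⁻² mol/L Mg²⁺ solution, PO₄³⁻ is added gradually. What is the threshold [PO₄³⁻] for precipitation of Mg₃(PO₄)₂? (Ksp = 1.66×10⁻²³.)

8.65×10⁻¹⁰ M

The threshold for precipitation is Q = Ksp.
Mg₃(PO₄)₂(s) ⇌ 3 Mg²⁺(aq) + 2 PO₄³⁻(aq)
Ksp = [Mg²⁺]^3[PO₄³⁻]^2 = [PO₄³⁻]^2(2.81×10⁻²)^3
[PO₄³⁻]^2 = 1.66×10⁻²³ / (2.81×10⁻²)^3 = 7.48×10⁻¹⁹
[PO₄³⁻] = 8.65×10⁻¹⁰ mol/L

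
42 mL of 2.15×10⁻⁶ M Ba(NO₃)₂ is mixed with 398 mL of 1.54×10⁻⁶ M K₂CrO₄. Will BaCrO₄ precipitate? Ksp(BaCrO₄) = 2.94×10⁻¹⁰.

No

The combined volume is 440 mL.
[Ba²⁺] = (2.15×10⁻⁶)(42)/440 = 2.05×10⁻⁷ M
[CrO₄²⁻] = (1.54×10⁻⁶)(398)/440 = 1.39×10⁻⁶ M
Q = [Ba²⁺][CrO₄²⁻] = 2.86×10⁻¹³
Since Q (2.86×10⁻¹³) is less than Ksp (2.94×10⁻¹⁰), no BaCrO₄ precipitates.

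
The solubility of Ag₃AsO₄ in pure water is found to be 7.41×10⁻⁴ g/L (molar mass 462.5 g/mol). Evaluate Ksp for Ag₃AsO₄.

Ksp = 1.78×10⁻²²

Convert to molarity: s = 7.41×10⁻⁴ / 462.5 = 1.6022×10⁻⁶ mol/L
Ag₃AsO₄(s) ⇌ 3 Ag⁺(aq) + AsO₄³⁻(aq)
Let s be the molar solubility. Then [Ag⁺] = 3s and [AsO₄³⁻] = s.
Ksp = [Ag⁺]^3[AsO₄³⁻] = (3s)^3 · s = 27s^4
Ksp = 27 × (1.6022×10⁻⁶)^4 = 1.78×10⁻²²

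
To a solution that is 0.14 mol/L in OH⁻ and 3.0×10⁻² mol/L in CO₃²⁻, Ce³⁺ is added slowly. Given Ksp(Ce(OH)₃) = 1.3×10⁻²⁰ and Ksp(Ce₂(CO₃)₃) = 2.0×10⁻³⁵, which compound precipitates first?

Ce(OH)₃

Each salt precipitates once Q = Ksp for that salt.
For Ce(OH)₃: [Ce³⁺] = (Ksp/[OH⁻]^3) = 4.7×10⁻¹⁸ mol/L
For Ce₂(CO₃)₃: [Ce³⁺] = (Ksp/[CO₃²⁻]^3)^(1/2) = 8.6×10⁻¹⁶ mol/L
The smaller threshold [Ce³⁺] is reached first, so Ce(OH)₃ precipitates first.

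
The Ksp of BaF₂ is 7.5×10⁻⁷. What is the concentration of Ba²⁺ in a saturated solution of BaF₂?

5.7×10⁻³ M

BaF₂(s) ⇌ Ba²⁺(aq) + 2 F⁻(aq)
If s mol/L of BaF₂ dissolves, [Ba²⁺] = s and [F⁻] = 2s.
Ksp = [Ba²⁺][F⁻]^2 = s · (2s)^2 = 4s^3 = 7.5×10⁻⁷
s = 5.7×10⁻³ mol L⁻¹
[Ba²⁺] = s = 5.7×10⁻³ mol L⁻¹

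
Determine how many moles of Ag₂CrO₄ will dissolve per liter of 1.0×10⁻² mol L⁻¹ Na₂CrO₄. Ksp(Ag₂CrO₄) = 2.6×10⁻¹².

8.1×10⁻⁶ M

Ag₂CrO₄(s) ⇌ 2 Ag⁺(aq) + CrO₄²⁻(aq)
With CrO₄²⁻ already at 1.0×10⁻² mol L⁻¹ and s small, take [CrO₄²⁻] ≈ 1.0×10⁻² mol L⁻¹ and [Ag⁺] = 2s.
Ksp = [Ag⁺]^2[CrO₄²⁻] = (2s)^2(1.0×10⁻²)
(2s)^2 = 2.6×10⁻¹² / (1.0×10⁻²) = 2.6×10⁻¹⁰
s = 8.1×10⁻⁶ mol L⁻¹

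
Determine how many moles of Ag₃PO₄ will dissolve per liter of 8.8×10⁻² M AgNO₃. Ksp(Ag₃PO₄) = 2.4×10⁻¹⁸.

3.5×10⁻¹⁵ M

Ag₃PO₄(s) ⇌ 3 Ag⁺(aq) + PO₄³⁻(aq)
Ag⁺ is already present at 8.8×10⁻² M. If s mol/L of Ag₃PO₄ dissolves, [PO₄³⁻] = s while [Ag⁺] ≈ 8.8×10⁻² M.
Ksp = [Ag⁺]^3[PO₄³⁻] = (8.8×10⁻²)^3s
s = 2.4×10⁻¹⁸ / (8.8×10⁻²)^3 = 3.5×10⁻¹⁵
s = 3.5×10⁻¹⁵ M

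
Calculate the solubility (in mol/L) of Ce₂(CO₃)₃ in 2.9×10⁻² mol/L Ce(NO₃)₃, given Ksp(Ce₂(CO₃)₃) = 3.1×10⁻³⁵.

Ce₂(CO₃)₃(s) ⇌ 2 Ce³⁺(aq) + 3 CO₃²⁻(aq)
Ce³⁺ is already present at 2.9×10⁻² mol/L. If s mol/L of Ce₂(CO₃)₃ dissolves, [CO₃²⁻] = 3s while [Ce³⁺] ≈ 2.9×10⁻² mol/L.
Ksp = [Ce³⁺]^2[CO₃²⁻]^3 = (2.9×10⁻²)^2(3s)^3
(3s)^3 = 3.1×10⁻³⁵ / (2.9×10⁻²)^2 = 3.7×10⁻³²
s = 1.1×10⁻¹¹ mol/L

1.1×10⁻¹¹ M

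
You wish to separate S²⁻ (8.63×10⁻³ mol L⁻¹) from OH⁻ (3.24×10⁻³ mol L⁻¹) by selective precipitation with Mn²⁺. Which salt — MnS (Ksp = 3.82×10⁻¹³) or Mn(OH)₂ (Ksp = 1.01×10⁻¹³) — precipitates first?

The threshold for precipitation is Q = Ksp.
For MnS: [Mn²⁺] = (Ksp/[S²⁻]) = 4.43×10⁻¹¹ mol L⁻¹
For Mn(OH)₂: [Mn²⁺] = (Ksp/[OH⁻]^2) = 9.62×10⁻⁹ mol L⁻¹
The smaller threshold [Mn²⁺] is reached first, so MnS precipitates first.

MnS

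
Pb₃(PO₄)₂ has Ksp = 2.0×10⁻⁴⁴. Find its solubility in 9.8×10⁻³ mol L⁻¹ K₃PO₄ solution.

2.0×10⁻¹⁴ M

Pb₃(PO₄)₂(s) ⇌ 3 Pb²⁺(aq) + 2 PO₄³⁻(aq)
PO₄³⁻ is already present at 9.8×10⁻³ mol L⁻¹. If s mol/L of Pb₃(PO₄)₂ dissolves, [Pb²⁺] = 3s while [PO₄³⁻] ≈ 9.8×10⁻³ mol L⁻¹.
Ksp = [Pb²⁺]^3[PO₄³⁻]^2 = (3s)^3(9.8×10⁻³)^2
(3s)^3 = 2.0×10⁻⁴⁴ / (9.8×10⁻³)^2 = 2.1×10⁻⁴⁰
s = 2.0×10⁻¹⁴ mol L⁻¹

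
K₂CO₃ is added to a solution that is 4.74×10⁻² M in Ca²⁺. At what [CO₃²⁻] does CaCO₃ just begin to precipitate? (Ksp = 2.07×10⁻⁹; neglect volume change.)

A salt starts to precipitate once the ion product Q reaches its Ksp.
CaCO₃(s) ⇌ Ca²⁺(aq) + CO₃²⁻(aq)
Ksp = [Ca²⁺][CO₃²⁻] = [CO₃²⁻](4.74×10⁻²)
[CO₃²⁻] = 2.07×10⁻⁹ / (4.74×10⁻²) = 4.37×10⁻⁸
[CO₃²⁻] = 4.37×10⁻⁸ M

4.37×10⁻⁸ M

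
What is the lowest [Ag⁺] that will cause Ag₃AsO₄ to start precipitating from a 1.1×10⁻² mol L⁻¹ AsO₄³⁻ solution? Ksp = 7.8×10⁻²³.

1.9×10⁻⁷ M

Each salt precipitates once Q = Ksp for that salt.
Ag₃AsO₄(s) ⇌ 3 Ag⁺(aq) + AsO₄³⁻(aq)
Ksp = [Ag⁺]^3[AsO₄³⁻] = [Ag⁺]^3(1.1×10⁻²)
[Ag⁺]^3 = 7.8×10⁻²³ / (1.1×10⁻²) = 7.1×10⁻²¹
[Ag⁺] = 1.9×10⁻⁷ mol L⁻¹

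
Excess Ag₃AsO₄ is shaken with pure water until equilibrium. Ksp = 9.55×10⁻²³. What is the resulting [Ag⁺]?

Ag₃AsO₄(s) ⇌ 3 Ag⁺(aq) + AsO₄³⁻(aq)
Call the molar solubility s, so that [Ag⁺] = 3s and [AsO₄³⁻] = s.
Ksp = [Ag⁺]^3[AsO₄³⁻] = (3s)^3 · s = 27s^4 = 9.55×10⁻²³
s = 1.37×10⁻⁶ mol/L
[Ag⁺] = 3s = 4.11×10⁻⁶ mol/L

4.11×10⁻⁶ M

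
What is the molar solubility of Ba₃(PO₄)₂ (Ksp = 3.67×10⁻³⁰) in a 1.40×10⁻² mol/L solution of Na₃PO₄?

Ba₃(PO₄)₂(s) ⇌ 3 Ba²⁺(aq) + 2 PO₄³⁻(aq)
The solution already contains PO₄³⁻ at 1.40×10⁻² mol/L. Let s be the molar solubility of Ba₃(PO₄)₂.
[PO₄³⁻] ≈ 1.40×10⁻² mol/L (common ion dominates); [Ba²⁺] = 3s.
Ksp = [Ba²⁺]^3[PO₄³⁻]^2 = (3s)^3(1.40×10⁻²)^2
(3s)^3 = 3.67×10⁻³⁰ / (1.40×10⁻²)^2 = 1.87×10⁻²⁶
s = 8.85×10⁻¹⁰ mol/L

8.85×10⁻¹⁰ M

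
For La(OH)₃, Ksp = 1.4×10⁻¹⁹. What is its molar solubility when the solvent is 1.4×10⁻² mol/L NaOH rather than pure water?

5.1×10⁻¹⁴ M

La(OH)₃(s) ⇌ La³⁺(aq) + 3 OH⁻(aq)
Let s be the solubility of La(OH)₃ here. The common ion gives [OH⁻] ≈ 1.4×10⁻² mol/L, and [La³⁺] = s.
Ksp = [La³⁺][OH⁻]^3 = s(1.4×10⁻²)^3
s = 1.4×10⁻¹⁹ / (1.4×10⁻²)^3 = 5.1×10⁻¹⁴
s = 5.1×10⁻¹⁴ mol/L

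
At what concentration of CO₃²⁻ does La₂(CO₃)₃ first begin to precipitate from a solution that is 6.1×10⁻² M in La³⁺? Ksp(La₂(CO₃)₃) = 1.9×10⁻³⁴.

3.7×10⁻¹¹ M

A salt starts to precipitate once the ion product Q reaches its Ksp.
La₂(CO₃)₃(s) ⇌ 2 La³⁺(aq) + 3 CO₃²⁻(aq)
Ksp = [La³⁺]^2[CO₃²⁻]^3 = [CO₃²⁻]^3(6.1×10⁻²)^2
[CO₃²⁻]^3 = 1.9×10⁻³⁴ / (6.1×10⁻²)^2 = 5.1×10⁻³²
[CO₃²⁻] = 3.7×10⁻¹¹ M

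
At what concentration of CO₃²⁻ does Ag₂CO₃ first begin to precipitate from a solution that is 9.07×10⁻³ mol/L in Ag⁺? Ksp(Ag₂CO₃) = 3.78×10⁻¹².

A salt starts to precipitate once the ion product Q reaches its Ksp.
Ag₂CO₃(s) ⇌ 2 Ag⁺(aq) + CO₃²⁻(aq)
Ksp = [Ag⁺]^2[CO₃²⁻] = [CO₃²⁻](9.07×10⁻³)^2
[CO₃²⁻] = 3.78×10⁻¹² / (9.07×10⁻³)^2 = 4.59×10⁻⁸
[CO₃²⁻] = 4.59×10⁻⁸ mol/L

4.59×10⁻⁸ M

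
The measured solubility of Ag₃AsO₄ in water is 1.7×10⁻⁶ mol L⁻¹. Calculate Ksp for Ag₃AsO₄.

Ksp = 2.3×10⁻²²

Ag₃AsO₄(s) ⇌ 3 Ag⁺(aq) + AsO₄³⁻(aq)
Call the molar solubility s, so that [Ag⁺] = 3s and [AsO₄³⁻] = s.
Ksp = [Ag⁺]^3[AsO₄³⁻] = (3s)^3 · s = 27s^4
Ksp = 27 × (1.7×10⁻⁶)^4 = 2.3×10⁻²²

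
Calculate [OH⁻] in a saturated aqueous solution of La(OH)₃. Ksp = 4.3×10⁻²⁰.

La(OH)₃(s) ⇌ La³⁺(aq) + 3 OH⁻(aq)
Let s be the molar solubility. Then [La³⁺] = s and [OH⁻] = 3s.
Ksp = [La³⁺][OH⁻]^3 = s · (3s)^3 = 27s^4 = 4.3×10⁻²⁰
s = 6.3×10⁻⁶ M
[OH⁻] = 3s = 1.9×10⁻⁵ M

1.9×10⁻⁵ M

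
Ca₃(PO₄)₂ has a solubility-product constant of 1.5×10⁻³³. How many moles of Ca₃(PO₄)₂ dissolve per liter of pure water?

1.1×10⁻⁷ M

Ca₃(PO₄)₂(s) ⇌ 3 Ca²⁺(aq) + 2 PO₄³⁻(aq)
Let s be the molar solubility. Then [Ca²⁺] = 3s and [PO₄³⁻] = 2s.
Ksp = [Ca²⁺]^3[PO₄³⁻]^2 = (3s)^3 · (2s)^2 = 108s^5
108s^5 = 1.5×10⁻³³  ⇒  s^5 = 1.4×10⁻³⁵
Taking the 5th root, s = 1.1×10⁻⁷ M.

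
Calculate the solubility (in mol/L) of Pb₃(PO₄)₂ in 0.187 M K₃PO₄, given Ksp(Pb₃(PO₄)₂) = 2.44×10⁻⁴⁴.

Pb₃(PO₄)₂(s) ⇌ 3 Pb²⁺(aq) + 2 PO₄³⁻(aq)
PO₄³⁻ is already present at 0.187 M. If s mol/L of Pb₃(PO₄)₂ dissolves, [Pb²⁺] = 3s while [PO₄³⁻] ≈ 0.187 M.
Ksp = [Pb²⁺]^3[PO₄³⁻]^2 = (3s)^3(0.187)^2
(3s)^3 = 2.44×10⁻⁴⁴ / (0.187)^2 = 6.98×10⁻⁴³
s = 2.96×10⁻¹⁵ M

2.96×10⁻¹⁵ M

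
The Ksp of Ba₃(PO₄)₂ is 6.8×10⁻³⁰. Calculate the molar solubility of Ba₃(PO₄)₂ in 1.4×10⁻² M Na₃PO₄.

1.1×10⁻⁹ M

Ba₃(PO₄)₂(s) ⇌ 3 Ba²⁺(aq) + 2 PO₄³⁻(aq)
Let s be the solubility of Ba₃(PO₄)₂ here. The common ion gives [PO₄³⁻] ≈ 1.4×10⁻² M, and [Ba²⁺] = 3s.
Ksp = [Ba²⁺]^3[PO₄³⁻]^2 = (3s)^3(1.4×10⁻²)^2
(3s)^3 = 6.8×10⁻³⁰ / (1.4×10⁻²)^2 = 3.5×10⁻²⁶
s = 1.1×10⁻⁹ M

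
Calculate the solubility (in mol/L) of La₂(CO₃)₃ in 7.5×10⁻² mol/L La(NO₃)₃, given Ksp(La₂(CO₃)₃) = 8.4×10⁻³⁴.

1.8×10⁻¹¹ M

La₂(CO₃)₃(s) ⇌ 2 La³⁺(aq) + 3 CO₃²⁻(aq)
Let s be the solubility of La₂(CO₃)₃ here. The common ion gives [La³⁺] ≈ 7.5×10⁻² mol/L, and [CO₃²⁻] = 3s.
Ksp = [La³⁺]^2[CO₃²⁻]^3 = (7.5×10⁻²)^2(3s)^3
(3s)^3 = 8.4×10⁻³⁴ / (7.5×10⁻²)^2 = 1.5×10⁻³¹
s = 1.8×10⁻¹¹ mol/L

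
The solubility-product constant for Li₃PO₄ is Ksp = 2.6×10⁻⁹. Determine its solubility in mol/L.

3.1×10⁻³ M

Li₃PO₄(s) ⇌ 3 Li⁺(aq) + PO₄³⁻(aq)
Call the molar solubility s, so that [Li⁺] = 3s and [PO₄³⁻] = s.
Ksp = [Li⁺]^3[PO₄³⁻] = (3s)^3 · s = 27s^4
27s^4 = 2.6×10⁻⁹  ⇒  s^4 = 9.6×10⁻¹¹
s = (9.6×10⁻¹¹)^(1/4) = 3.1×10⁻³ mol/L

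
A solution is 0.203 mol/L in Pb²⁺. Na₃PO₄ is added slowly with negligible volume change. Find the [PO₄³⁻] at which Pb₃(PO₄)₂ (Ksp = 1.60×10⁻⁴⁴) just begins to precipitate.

Precipitation begins when Q = Ksp.
Pb₃(PO₄)₂(s) ⇌ 3 Pb²⁺(aq) + 2 PO₄³⁻(aq)
Ksp = [Pb²⁺]^3[PO₄³⁻]^2 = [PO₄³⁻]^2(0.203)^3
[PO₄³⁻]^2 = 1.60×10⁻⁴⁴ / (0.203)^3 = 1.91×10⁻⁴²
[PO₄³⁻] = 1.38×10⁻²¹ mol/L

1.38×10⁻²¹ M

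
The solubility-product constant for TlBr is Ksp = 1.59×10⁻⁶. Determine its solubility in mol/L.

TlBr(s) ⇌ Tl⁺(aq) + Br⁻(aq)
If s mol/L of TlBr dissolves, [Tl⁺] = s and [Br⁻] = s.
Ksp = [Tl⁺][Br⁻] = s · s = s^2
s^2 = 1.59×10⁻⁶
s = 1.26×10⁻³ mol/L

1.26×10⁻³ M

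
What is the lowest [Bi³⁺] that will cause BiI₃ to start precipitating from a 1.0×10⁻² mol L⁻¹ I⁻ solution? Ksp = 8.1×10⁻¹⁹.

8.1×10⁻¹³ M

A salt starts to precipitate once the ion product Q reaches its Ksp.
BiI₃(s) ⇌ Bi³⁺(aq) + 3 I⁻(aq)
Ksp = [Bi³⁺][I⁻]^3 = [Bi³⁺](1.0×10⁻²)^3
[Bi³⁺] = 8.1×10⁻¹⁹ / (1.0×10⁻²)^3 = 8.1×10⁻¹³
[Bi³⁺] = 8.1×10⁻¹³ mol L⁻¹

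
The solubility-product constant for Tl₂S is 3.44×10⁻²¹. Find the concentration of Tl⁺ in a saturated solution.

1.90×10⁻⁷ M

Tl₂S(s) ⇌ 2 Tl⁺(aq) + S²⁻(aq)
Let s be the molar solubility. Then [Tl⁺] = 2s and [S²⁻] = s.
Ksp = [Tl⁺]^2[S²⁻] = (2s)^2 · s = 4s^3 = 3.44×10⁻²¹
s = 9.51×10⁻⁸ mol/L
[Tl⁺] = 2s = 1.90×10⁻⁷ mol/L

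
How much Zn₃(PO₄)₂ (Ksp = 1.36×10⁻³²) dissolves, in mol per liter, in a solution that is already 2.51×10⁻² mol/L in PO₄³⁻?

Zn₃(PO₄)₂(s) ⇌ 3 Zn²⁺(aq) + 2 PO₄³⁻(aq)
PO₄³⁻ is already present at 2.51×10⁻² mol/L. If s mol/L of Zn₃(PO₄)₂ dissolves, [Zn²⁺] = 3s while [PO₄³⁻] ≈ 2.51×10⁻² mol/L.
Ksp = [Zn²⁺]^3[PO₄³⁻]^2 = (3s)^3(2.51×10⁻²)^2
(3s)^3 = 1.36×10⁻³² / (2.51×10⁻²)^2 = 2.16×10⁻²⁹
s = 9.28×10⁻¹¹ mol/L

9.28×10⁻¹¹ M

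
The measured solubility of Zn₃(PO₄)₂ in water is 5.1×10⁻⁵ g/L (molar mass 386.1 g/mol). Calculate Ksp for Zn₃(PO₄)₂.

Convert to molarity: s = 5.1×10⁻⁵ / 386.1 = 1.321×10⁻⁷ mol/L
Zn₃(PO₄)₂(s) ⇌ 3 Zn²⁺(aq) + 2 PO₄³⁻(aq)
Let s be the molar solubility. Then [Zn²⁺] = 3s and [PO₄³⁻] = 2s.
Ksp = [Zn²⁺]^3[PO₄³⁻]^2 = (3s)^3 · (2s)^2 = 108s^5
Ksp = 108 × (1.321×10⁻⁷)^5 = 4.3×10⁻³³

Ksp = 4.3×10⁻³³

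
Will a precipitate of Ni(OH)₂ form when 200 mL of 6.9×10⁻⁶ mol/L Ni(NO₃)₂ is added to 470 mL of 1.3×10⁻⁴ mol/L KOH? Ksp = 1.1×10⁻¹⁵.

Yes

Total volume after mixing = 200 + 470 = 670 mL.
[Ni²⁺] = (6.9×10⁻⁶)(200)/670 = 2.1×10⁻⁶ mol/L
[OH⁻] = (1.3×10⁻⁴)(470)/670 = 9.1×10⁻⁵ mol/L
Q = [Ni²⁺][OH⁻]^2 = 1.7×10⁻¹⁴
Since Q (1.7×10⁻¹⁴) exceeds Ksp (1.1×10⁻¹⁵), Ni(OH)₂ will precipitate.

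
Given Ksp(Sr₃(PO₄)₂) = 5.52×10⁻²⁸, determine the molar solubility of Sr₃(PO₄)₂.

Sr₃(PO₄)₂(s) ⇌ 3 Sr²⁺(aq) + 2 PO₄³⁻(aq)
Call the molar solubility s, so that [Sr²⁺] = 3s and [PO₄³⁻] = 2s.
Ksp = [Sr²⁺]^3[PO₄³⁻]^2 = (3s)^3 · (2s)^2 = 108s^5
108s^5 = 5.52×10⁻²⁸  ⇒  s^5 = 5.11×10⁻³⁰
s = 1.39×10⁻⁶ M

1.39×10⁻⁶ M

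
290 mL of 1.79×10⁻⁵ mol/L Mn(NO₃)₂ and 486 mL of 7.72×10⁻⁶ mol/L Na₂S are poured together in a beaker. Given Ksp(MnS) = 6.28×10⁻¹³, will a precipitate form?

Yes

After mixing, V = 290 mL + 486 mL = 776 mL.
[Mn²⁺] = (1.79×10⁻⁵)(290)/776 = 6.69×10⁻⁶ mol/L
[S²⁻] = (7.72×10⁻⁶)(486)/776 = 4.83×10⁻⁶ mol/L
Q = [Mn²⁺][S²⁻] = 3.23×10⁻¹¹
Q = 3.23×10⁻¹¹ > Ksp = 6.28×10⁻¹³, so the solution is supersaturated and MnS precipitates.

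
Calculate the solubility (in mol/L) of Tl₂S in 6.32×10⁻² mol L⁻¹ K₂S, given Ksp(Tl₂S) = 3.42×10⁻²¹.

1.16×10⁻¹⁰ M

Tl₂S(s) ⇌ 2 Tl⁺(aq) + S²⁻(aq)
S²⁻ is already present at 6.32×10⁻² mol L⁻¹. If s mol/L of Tl₂S dissolves, [Tl⁺] = 2s while [S²⁻] ≈ 6.32×10⁻² mol L⁻¹.
Ksp = [Tl⁺]^2[S²⁻] = (2s)^2(6.32×10⁻²)
(2s)^2 = 3.42×10⁻²¹ / (6.32×10⁻²) = 5.41×10⁻²⁰
s = 1.16×10⁻¹⁰ mol L⁻¹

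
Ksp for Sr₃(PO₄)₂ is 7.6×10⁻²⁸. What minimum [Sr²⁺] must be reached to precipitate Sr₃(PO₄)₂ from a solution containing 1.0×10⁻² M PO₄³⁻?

2.0×10⁻⁸ M

Precipitation begins when Q = Ksp.
Sr₃(PO₄)₂(s) ⇌ 3 Sr²⁺(aq) + 2 PO₄³⁻(aq)
Ksp = [Sr²⁺]^3[PO₄³⁻]^2 = [Sr²⁺]^3(1.0×10⁻²)^2
[Sr²⁺]^3 = 7.6×10⁻²⁸ / (1.0×10⁻²)^2 = 7.6×10⁻²⁴
[Sr²⁺] = 2.0×10⁻⁸ M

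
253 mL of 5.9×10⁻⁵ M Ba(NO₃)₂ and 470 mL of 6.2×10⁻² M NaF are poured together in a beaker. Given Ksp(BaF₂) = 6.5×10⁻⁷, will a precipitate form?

After mixing, V = 253 mL + 470 mL = 723 mL.
[Ba²⁺] = (5.9×10⁻⁵)(253)/723 = 2.1×10⁻⁵ M
[F⁻] = (6.2×10⁻²)(470)/723 = 4.0×10⁻² M
Q = [Ba²⁺][F⁻]^2 = 3.4×10⁻⁸
Since Q (3.4×10⁻⁸) is less than Ksp (6.5×10⁻⁷), no BaF₂ precipitates.

No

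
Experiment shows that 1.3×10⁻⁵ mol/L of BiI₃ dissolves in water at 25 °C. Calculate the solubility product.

Ksp = 7.7×10⁻¹⁹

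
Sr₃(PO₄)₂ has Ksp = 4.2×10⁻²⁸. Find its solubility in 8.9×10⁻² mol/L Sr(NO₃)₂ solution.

Sr₃(PO₄)₂(s) ⇌ 3 Sr²⁺(aq) + 2 PO₄³⁻(aq)
Let s be the solubility of Sr₃(PO₄)₂ here. The common ion gives [Sr²⁺] ≈ 8.9×10⁻² mol/L, and [PO₄³⁻] = 2s.
Ksp = [Sr²⁺]^3[PO₄³⁻]^2 = (8.9×10⁻²)^3(2s)^2
(2s)^2 = 4.2×10⁻²⁸ / (8.9×10⁻²)^3 = 6.0×10⁻²⁵
s = 3.9×10⁻¹³ mol/L

3.9×10⁻¹³ M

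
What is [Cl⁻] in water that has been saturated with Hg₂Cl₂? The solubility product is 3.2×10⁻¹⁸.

1.9×10⁻⁶ M

Hg₂Cl₂(s) ⇌ Hg₂²⁺(aq) + 2 Cl⁻(aq)
Let s be the molar solubility. Then [Hg₂²⁺] = s and [Cl⁻] = 2s.
Ksp = [Hg₂²⁺][Cl⁻]^2 = s · (2s)^2 = 4s^3 = 3.2×10⁻¹⁸
s = 9.3×10⁻⁷ M
[Cl⁻] = 2s = 1.9×10⁻⁶ M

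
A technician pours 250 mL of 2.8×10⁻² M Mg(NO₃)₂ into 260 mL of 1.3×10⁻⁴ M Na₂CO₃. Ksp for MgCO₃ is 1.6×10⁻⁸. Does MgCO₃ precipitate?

Yes

After mixing, V = 250 mL + 260 mL = 510 mL.
[Mg²⁺] = (2.8×10⁻²)(250)/510 = 1.4×10⁻² M
[CO₃²⁻] = (1.3×10⁻⁴)(260)/510 = 6.6×10⁻⁵ M
Q = [Mg²⁺][CO₃²⁻] = 9.1×10⁻⁷
Q = 9.1×10⁻⁷ > Ksp = 1.6×10⁻⁸, so the solution is supersaturated and MgCO₃ precipitates.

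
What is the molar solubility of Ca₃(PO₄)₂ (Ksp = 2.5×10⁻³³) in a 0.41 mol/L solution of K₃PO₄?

8.2×10⁻¹² M

Ca₃(PO₄)₂(s) ⇌ 3 Ca²⁺(aq) + 2 PO₄³⁻(aq)
The solution already contains PO₄³⁻ at 0.41 mol/L. Let s be the molar solubility of Ca₃(PO₄)₂.
[PO₄³⁻] ≈ 0.41 mol/L (common ion dominates); [Ca²⁺] = 3s.
Ksp = [Ca²⁺]^3[PO₄³⁻]^2 = (3s)^3(0.41)^2
(3s)^3 = 2.5×10⁻³³ / (0.41)^2 = 1.5×10⁻³²
s = 8.2×10⁻¹² mol/L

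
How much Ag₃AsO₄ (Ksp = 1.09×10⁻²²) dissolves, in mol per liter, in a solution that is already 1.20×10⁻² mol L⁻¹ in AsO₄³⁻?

Ag₃AsO₄(s) ⇌ 3 Ag⁺(aq) + AsO₄³⁻(aq)
The solution already contains AsO₄³⁻ at 1.20×10⁻² mol L⁻¹. Let s be the molar solubility of Ag₃AsO₄.
[AsO₄³⁻] ≈ 1.20×10⁻² mol L⁻¹ (common ion dominates); [Ag⁺] = 3s.
Ksp = [Ag⁺]^3[AsO₄³⁻] = (3s)^3(1.20×10⁻²)
(3s)^3 = 1.09×10⁻²² / (1.20×10⁻²) = 9.08×10⁻²¹
s = 6.95×10⁻⁸ mol L⁻¹

6.95×10⁻⁸ M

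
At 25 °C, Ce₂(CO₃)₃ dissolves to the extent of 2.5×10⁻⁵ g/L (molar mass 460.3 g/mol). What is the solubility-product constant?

Molar solubility s = (2.5×10⁻⁵ g/L) / (460.3 g/mol) = 5.431×10⁻⁸ mol/L
Ce₂(CO₃)₃(s) ⇌ 2 Ce³⁺(aq) + 3 CO₃²⁻(aq)
If s mol/L of Ce₂(CO₃)₃ dissolves, [Ce³⁺] = 2s and [CO₃²⁻] = 3s.
Ksp = [Ce³⁺]^2[CO₃²⁻]^3 = (2s)^2 · (3s)^3 = 108s^5
Ksp = 108 × (5.431×10⁻⁸)^5 = 5.1×10⁻³⁵

Ksp = 5.1×10⁻³⁵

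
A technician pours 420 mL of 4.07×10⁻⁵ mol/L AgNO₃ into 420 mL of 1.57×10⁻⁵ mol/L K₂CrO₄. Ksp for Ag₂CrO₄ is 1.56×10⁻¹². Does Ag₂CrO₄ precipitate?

No

Total volume after mixing = 420 + 420 = 840 mL.
[Ag⁺] = (4.07×10⁻⁵)(420)/840 = 2.04×10⁻⁵ mol/L
[CrO₄²⁻] = (1.57×10⁻⁵)(420)/840 = 7.85×10⁻⁶ mol/L
Q = [Ag⁺]^2[CrO₄²⁻] = 3.25×10⁻¹⁵
Q < Ksp (3.25×10⁻¹⁵ vs 1.56×10⁻¹²); the solution remains unsaturated and no precipitate forms.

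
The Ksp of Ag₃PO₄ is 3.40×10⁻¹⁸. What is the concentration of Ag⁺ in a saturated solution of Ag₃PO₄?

Ag₃PO₄(s) ⇌ 3 Ag⁺(aq) + PO₄³⁻(aq)
Call the molar solubility s, so that [Ag⁺] = 3s and [PO₄³⁻] = s.
Ksp = [Ag⁺]^3[PO₄³⁻] = (3s)^3 · s = 27s^4 = 3.40×10⁻¹⁸
s = 1.88×10⁻⁵ mol/L
[Ag⁺] = 3s = 5.65×10⁻⁵ mol/L

5.65×10⁻⁵ M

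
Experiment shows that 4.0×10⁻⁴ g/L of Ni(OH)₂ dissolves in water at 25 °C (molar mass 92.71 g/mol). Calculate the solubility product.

s = (4.0×10⁻⁴ g L⁻¹)/(92.71 g mol⁻¹) = 4.315×10⁻⁶ M
Ni(OH)₂(s) ⇌ Ni²⁺(aq) + 2 OH⁻(aq)
Let s be the molar solubility. Then [Ni²⁺] = s and [OH⁻] = 2s.
Ksp = [Ni²⁺][OH⁻]^2 = s · (2s)^2 = 4s^3
Ksp = 4 × (4.315×10⁻⁶)^3 = 3.2×10⁻¹⁶

Ksp = 3.2×10⁻¹⁶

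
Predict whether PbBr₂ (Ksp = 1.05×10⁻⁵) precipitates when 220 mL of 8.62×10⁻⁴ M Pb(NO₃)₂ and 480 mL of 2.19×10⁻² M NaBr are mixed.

Total volume after mixing = 220 + 480 = 700 mL.
[Pb²⁺] = (8.62×10⁻⁴)(220)/700 = 2.71×10⁻⁴ M
[Br⁻] = (2.19×10⁻²)(480)/700 = 1.50×10⁻² M
Q = [Pb²⁺][Br⁻]^2 = 6.11×10⁻⁸
Q = 6.11×10⁻⁸ < Ksp = 1.05×10⁻⁵, so the solution is unsaturated and no precipitate forms.

No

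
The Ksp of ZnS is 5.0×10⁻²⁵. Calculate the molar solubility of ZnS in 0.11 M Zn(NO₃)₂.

4.5×10⁻²⁴ M

ZnS(s) ⇌ Zn²⁺(aq) + S²⁻(aq)
The solution already contains Zn²⁺ at 0.11 M. Let s be the molar solubility of ZnS.
[Zn²⁺] ≈ 0.11 M (common ion dominates); [S²⁻] = s.
Ksp = [Zn²⁺][S²⁻] = (0.11)s
s = 5.0×10⁻²⁵ / (0.11) = 4.5×10⁻²⁴
s = 4.5×10⁻²⁴ M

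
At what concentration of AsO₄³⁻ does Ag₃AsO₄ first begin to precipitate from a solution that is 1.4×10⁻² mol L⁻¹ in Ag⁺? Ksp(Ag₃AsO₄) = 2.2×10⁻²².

8.0×10⁻¹⁷ M

Precipitation begins when Q = Ksp.
Ag₃AsO₄(s) ⇌ 3 Ag⁺(aq) + AsO₄³⁻(aq)
Ksp = [Ag⁺]^3[AsO₄³⁻] = [AsO₄³⁻](1.4×10⁻²)^3
[AsO₄³⁻] = 2.2×10⁻²² / (1.4×10⁻²)^3 = 8.0×10⁻¹⁷
[AsO₄³⁻] = 8.0×10⁻¹⁷ mol L⁻¹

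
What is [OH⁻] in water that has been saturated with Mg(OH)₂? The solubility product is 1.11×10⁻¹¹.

2.81×10⁻⁴ M

Mg(OH)₂(s) ⇌ Mg²⁺(aq) + 2 OH⁻(aq)
If s mol/L of Mg(OH)₂ dissolves, [Mg²⁺] = s and [OH⁻] = 2s.
Ksp = [Mg²⁺][OH⁻]^2 = s · (2s)^2 = 4s^3 = 1.11×10⁻¹¹
s = 1.41×10⁻⁴ M
[OH⁻] = 2s = 2.81×10⁻⁴ M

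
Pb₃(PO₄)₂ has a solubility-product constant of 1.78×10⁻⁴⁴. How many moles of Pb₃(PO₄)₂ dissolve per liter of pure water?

Pb₃(PO₄)₂(s) ⇌ 3 Pb²⁺(aq) + 2 PO₄³⁻(aq)
If s mol/L of Pb₃(PO₄)₂ dissolves, [Pb²⁺] = 3s and [PO₄³⁻] = 2s.
Ksp = [Pb²⁺]^3[PO₄³⁻]^2 = (3s)^3 · (2s)^2 = 108s^5
108s^5 = 1.78×10⁻⁴⁴  ⇒  s^5 = 1.65×10⁻⁴⁶
s = 6.97×10⁻¹⁰ mol/L

6.97×10⁻¹⁰ M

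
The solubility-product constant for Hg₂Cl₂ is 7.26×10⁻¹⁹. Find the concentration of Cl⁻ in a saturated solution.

1.13×10⁻⁶ M

Hg₂Cl₂(s) ⇌ Hg₂²⁺(aq) + 2 Cl⁻(aq)
With molar solubility s: [Hg₂²⁺] = s, [Cl⁻] = 2s.
Ksp = [Hg₂²⁺][Cl⁻]^2 = s · (2s)^2 = 4s^3 = 7.26×10⁻¹⁹
s = 5.66×10⁻⁷ mol/L
[Cl⁻] = 2s = 1.13×10⁻⁶ mol/L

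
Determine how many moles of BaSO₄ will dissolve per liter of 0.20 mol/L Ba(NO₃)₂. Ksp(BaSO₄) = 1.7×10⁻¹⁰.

BaSO₄(s) ⇌ Ba²⁺(aq) + SO₄²⁻(aq)
With Ba²⁺ already at 0.20 mol/L and s small, take [Ba²⁺] ≈ 0.20 mol/L and [SO₄²⁻] = s.
Ksp = [Ba²⁺][SO₄²⁻] = (0.20)s
s = 1.7×10⁻¹⁰ / (0.20) = 8.5×10⁻¹⁰
s = 8.5×10⁻¹⁰ mol/L

8.5×10⁻¹⁰ M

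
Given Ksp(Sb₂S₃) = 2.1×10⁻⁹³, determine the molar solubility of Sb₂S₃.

Sb₂S₃(s) ⇌ 2 Sb³⁺(aq) + 3 S²⁻(aq)
Call the molar solubility s, so that [Sb³⁺] = 2s and [S²⁻] = 3s.
Ksp = [Sb³⁺]^2[S²⁻]^3 = (2s)^2 · (3s)^3 = 108s^5
108s^5 = 2.1×10⁻⁹³  ⇒  s^5 = 1.9×10⁻⁹⁵
s = (1.9×10⁻⁹⁵)^(1/5) = 1.1×10⁻¹⁹ M

1.1×10⁻¹⁹ M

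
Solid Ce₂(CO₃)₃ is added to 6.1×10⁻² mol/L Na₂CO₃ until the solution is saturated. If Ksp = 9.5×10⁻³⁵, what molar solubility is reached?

3.2×10⁻¹⁶ M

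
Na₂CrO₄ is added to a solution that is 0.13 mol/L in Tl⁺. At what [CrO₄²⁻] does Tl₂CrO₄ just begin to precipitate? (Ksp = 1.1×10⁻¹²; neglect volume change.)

6.5×10⁻¹¹ M

Precipitation of each salt begins when its ion product equals Ksp.
Tl₂CrO₄(s) ⇌ 2 Tl⁺(aq) + CrO₄²⁻(aq)
Ksp = [Tl⁺]^2[CrO₄²⁻] = [CrO₄²⁻](0.13)^2
[CrO₄²⁻] = 1.1×10⁻¹² / (0.13)^2 = 6.5×10⁻¹¹
[CrO₄²⁻] = 6.5×10⁻¹¹ mol/L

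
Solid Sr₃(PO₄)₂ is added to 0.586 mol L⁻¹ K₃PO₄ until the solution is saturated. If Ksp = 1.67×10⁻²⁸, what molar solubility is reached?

Sr₃(PO₄)₂(s) ⇌ 3 Sr²⁺(aq) + 2 PO₄³⁻(aq)
The solution already contains PO₄³⁻ at 0.586 mol L⁻¹. Let s be the molar solubility of Sr₃(PO₄)₂.
[PO₄³⁻] ≈ 0.586 mol L⁻¹ (common ion dominates); [Sr²⁺] = 3s.
Ksp = [Sr²⁺]^3[PO₄³⁻]^2 = (3s)^3(0.586)^2
(3s)^3 = 1.67×10⁻²⁸ / (0.586)^2 = 4.86×10⁻²⁸
s = 2.62×10⁻¹⁰ mol L⁻¹

2.62×10⁻¹⁰ M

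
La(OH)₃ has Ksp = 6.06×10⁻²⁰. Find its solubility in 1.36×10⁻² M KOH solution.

2.41×10⁻¹⁴ M

La(OH)₃(s) ⇌ La³⁺(aq) + 3 OH⁻(aq)
The solution already contains OH⁻ at 1.36×10⁻² M. Let s be the molar solubility of La(OH)₃.
[OH⁻] ≈ 1.36×10⁻² M (common ion dominates); [La³⁺] = s.
Ksp = [La³⁺][OH⁻]^3 = s(1.36×10⁻²)^3
s = 6.06×10⁻²⁰ / (1.36×10⁻²)^3 = 2.41×10⁻¹⁴
s = 2.41×10⁻¹⁴ M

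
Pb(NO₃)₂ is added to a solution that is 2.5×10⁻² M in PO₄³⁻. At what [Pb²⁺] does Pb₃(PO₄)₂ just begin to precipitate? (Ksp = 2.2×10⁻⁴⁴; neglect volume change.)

A salt starts to precipitate once the ion product Q reaches its Ksp.
Pb₃(PO₄)₂(s) ⇌ 3 Pb²⁺(aq) + 2 PO₄³⁻(aq)
Ksp = [Pb²⁺]^3[PO₄³⁻]^2 = [Pb²⁺]^3(2.5×10⁻²)^2
[Pb²⁺]^3 = 2.2×10⁻⁴⁴ / (2.5×10⁻²)^2 = 3.5×10⁻⁴¹
[Pb²⁺] = 3.3×10⁻¹⁴ M

3.3×10⁻¹⁴ M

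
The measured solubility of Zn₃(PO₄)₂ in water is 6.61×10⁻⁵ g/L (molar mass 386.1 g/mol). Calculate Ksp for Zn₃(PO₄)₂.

Convert to molarity: s = 6.61×10⁻⁵ / 386.1 = 1.7120×10⁻⁷ mol/L
Zn₃(PO₄)₂(s) ⇌ 3 Zn²⁺(aq) + 2 PO₄³⁻(aq)
If s mol/L of Zn₃(PO₄)₂ dissolves, [Zn²⁺] = 3s and [PO₄³⁻] = 2s.
Ksp = [Zn²⁺]^3[PO₄³⁻]^2 = (3s)^3 · (2s)^2 = 108s^5
Ksp = 108 × (1.7120×10⁻⁷)^5 = 1.59×10⁻³²

Ksp = 1.59×10⁻³²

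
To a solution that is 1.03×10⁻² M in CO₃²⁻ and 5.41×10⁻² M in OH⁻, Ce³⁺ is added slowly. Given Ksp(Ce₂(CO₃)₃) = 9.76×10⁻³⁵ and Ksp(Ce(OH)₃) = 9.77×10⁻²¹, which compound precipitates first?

Each salt precipitates once Q = Ksp for that salt.
For Ce₂(CO₃)₃: [Ce³⁺] = (Ksp/[CO₃²⁻]^3)^(1/2) = 9.45×10⁻¹⁵ M
For Ce(OH)₃: [Ce³⁺] = (Ksp/[OH⁻]^3) = 6.17×10⁻¹⁷ M
The smaller threshold [Ce³⁺] is reached first, so Ce(OH)₃ precipitates first.

Ce(OH)₃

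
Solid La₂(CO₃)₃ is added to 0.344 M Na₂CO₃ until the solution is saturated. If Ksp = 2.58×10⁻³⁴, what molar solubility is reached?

La₂(CO₃)₃(s) ⇌ 2 La³⁺(aq) + 3 CO₃²⁻(aq)
With CO₃²⁻ already at 0.344 M and s small, take [CO₃²⁻] ≈ 0.344 M and [La³⁺] = 2s.
Ksp = [La³⁺]^2[CO₃²⁻]^3 = (2s)^2(0.344)^3
(2s)^2 = 2.58×10⁻³⁴ / (0.344)^3 = 6.34×10⁻³³
s = 3.98×10⁻¹⁷ M

3.98×10⁻¹⁷ M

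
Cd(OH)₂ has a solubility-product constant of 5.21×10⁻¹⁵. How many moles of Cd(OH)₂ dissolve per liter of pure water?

Cd(OH)₂(s) ⇌ Cd²⁺(aq) + 2 OH⁻(aq)
Let s be the molar solubility. Then [Cd²⁺] = s and [OH⁻] = 2s.
Ksp = [Cd²⁺][OH⁻]^2 = s · (2s)^2 = 4s^3
4s^3 = 5.21×10⁻¹⁵  ⇒  s^3 = 1.30×10⁻¹⁵
s = 1.09×10⁻⁵ M

1.09×10⁻⁵ M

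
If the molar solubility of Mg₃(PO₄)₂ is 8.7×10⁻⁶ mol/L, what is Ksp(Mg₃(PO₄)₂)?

Mg₃(PO₄)₂(s) ⇌ 3 Mg²⁺(aq) + 2 PO₄³⁻(aq)
Call the molar solubility s, so that [Mg²⁺] = 3s and [PO₄³⁻] = 2s.
Ksp = [Mg²⁺]^3[PO₄³⁻]^2 = (3s)^3 · (2s)^2 = 108s^5
Ksp = 108 × (8.7×10⁻⁶)^5 = 5.4×10⁻²⁴

Ksp = 5.4×10⁻²⁴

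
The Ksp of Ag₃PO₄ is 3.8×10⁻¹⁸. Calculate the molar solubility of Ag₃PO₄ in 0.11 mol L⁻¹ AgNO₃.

2.9×10⁻¹⁵ M

Ag₃PO₄(s) ⇌ 3 Ag⁺(aq) + PO₄³⁻(aq)
With Ag⁺ already at 0.11 mol L⁻¹ and s small, take [Ag⁺] ≈ 0.11 mol L⁻¹ and [PO₄³⁻] = s.
Ksp = [Ag⁺]^3[PO₄³⁻] = (0.11)^3s
s = 3.8×10⁻¹⁸ / (0.11)^3 = 2.9×10⁻¹⁵
s = 2.9×10⁻¹⁵ mol L⁻¹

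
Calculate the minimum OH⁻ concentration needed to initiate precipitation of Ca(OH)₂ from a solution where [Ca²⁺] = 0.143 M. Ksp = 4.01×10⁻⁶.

5.30×10⁻³ M

Each salt precipitates once Q = Ksp for that salt.
Ca(OH)₂(s) ⇌ Ca²⁺(aq) + 2 OH⁻(aq)
Ksp = [Ca²⁺][OH⁻]^2 = [OH⁻]^2(0.143)
[OH⁻]^2 = 4.01×10⁻⁶ / (0.143) = 2.80×10⁻⁵
[OH⁻] = 5.30×10⁻³ M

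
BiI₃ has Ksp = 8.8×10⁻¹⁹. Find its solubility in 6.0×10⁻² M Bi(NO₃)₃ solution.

BiI₃(s) ⇌ Bi³⁺(aq) + 3 I⁻(aq)
Bi³⁺ is already present at 6.0×10⁻² M. If s mol/L of BiI₃ dissolves, [I⁻] = 3s while [Bi³⁺] ≈ 6.0×10⁻² M.
Ksp = [Bi³⁺][I⁻]^3 = (6.0×10⁻²)(3s)^3
(3s)^3 = 8.8×10⁻¹⁹ / (6.0×10⁻²) = 1.5×10⁻¹⁷
s = 8.2×10⁻⁷ M

8.2×10⁻⁷ M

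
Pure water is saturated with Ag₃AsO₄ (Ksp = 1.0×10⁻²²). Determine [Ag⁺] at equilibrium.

4.2×10⁻⁶ M

Ag₃AsO₄(s) ⇌ 3 Ag⁺(aq) + AsO₄³⁻(aq)
Call the molar solubility s, so that [Ag⁺] = 3s and [AsO₄³⁻] = s.
Ksp = [Ag⁺]^3[AsO₄³⁻] = (3s)^3 · s = 27s^4 = 1.0×10⁻²²
s = 1.4×10⁻⁶ mol/L
[Ag⁺] = 3s = 4.2×10⁻⁶ mol/L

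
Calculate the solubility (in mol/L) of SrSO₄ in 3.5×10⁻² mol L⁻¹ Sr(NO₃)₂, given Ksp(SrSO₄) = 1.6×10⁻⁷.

4.6×10⁻⁶ M

SrSO₄(s) ⇌ Sr²⁺(aq) + SO₄²⁻(aq)
The solution already contains Sr²⁺ at 3.5×10⁻² mol L⁻¹. Let s be the molar solubility of SrSO₄.
[Sr²⁺] ≈ 3.5×10⁻² mol L⁻¹ (common ion dominates); [SO₄²⁻] = s.
Ksp = [Sr²⁺][SO₄²⁻] = (3.5×10⁻²)s
s = 1.6×10⁻⁷ / (3.5×10⁻²) = 4.6×10⁻⁶
s = 4.6×10⁻⁶ mol L⁻¹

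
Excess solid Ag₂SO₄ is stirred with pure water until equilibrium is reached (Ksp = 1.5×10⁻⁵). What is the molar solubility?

1.6×10⁻² M

Ag₂SO₄(s) ⇌ 2 Ag⁺(aq) + SO₄²⁻(aq)
For each mole of Ag₂SO₄ that dissolves per liter, [Ag⁺] = 2s and [SO₄²⁻] = s; let s denote this solubility.
Ksp = [Ag⁺]^2[SO₄²⁻] = (2s)^2 · s = 4s^3
4s^3 = 1.5×10⁻⁵  ⇒  s^3 = 3.8×10⁻⁶
s = (3.8×10⁻⁶)^(1/3) = 1.6×10⁻² mol/L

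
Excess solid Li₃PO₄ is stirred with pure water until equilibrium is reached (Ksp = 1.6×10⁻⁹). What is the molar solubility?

2.8×10⁻³ M

Li₃PO₄(s) ⇌ 3 Li⁺(aq) + PO₄³⁻(aq)
With molar solubility s: [Li⁺] = 3s, [PO₄³⁻] = s.
Ksp = [Li⁺]^3[PO₄³⁻] = (3s)^3 · s = 27s^4
27s^4 = 1.6×10⁻⁹  ⇒  s^4 = 5.9×10⁻¹¹
Taking the 4th root, s = 2.8×10⁻³ mol L⁻¹.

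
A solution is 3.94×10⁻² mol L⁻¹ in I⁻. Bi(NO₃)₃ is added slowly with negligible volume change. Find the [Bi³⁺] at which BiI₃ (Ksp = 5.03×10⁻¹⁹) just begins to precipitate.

A salt starts to precipitate once the ion product Q reaches its Ksp.
BiI₃(s) ⇌ Bi³⁺(aq) + 3 I⁻(aq)
Ksp = [Bi³⁺][I⁻]^3 = [Bi³⁺](3.94×10⁻²)^3
[Bi³⁺] = 5.03×10⁻¹⁹ / (3.94×10⁻²)^3 = 8.22×10⁻¹⁵
[Bi³⁺] = 8.22×10⁻¹⁵ mol L⁻¹

8.22×10⁻¹⁵ M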